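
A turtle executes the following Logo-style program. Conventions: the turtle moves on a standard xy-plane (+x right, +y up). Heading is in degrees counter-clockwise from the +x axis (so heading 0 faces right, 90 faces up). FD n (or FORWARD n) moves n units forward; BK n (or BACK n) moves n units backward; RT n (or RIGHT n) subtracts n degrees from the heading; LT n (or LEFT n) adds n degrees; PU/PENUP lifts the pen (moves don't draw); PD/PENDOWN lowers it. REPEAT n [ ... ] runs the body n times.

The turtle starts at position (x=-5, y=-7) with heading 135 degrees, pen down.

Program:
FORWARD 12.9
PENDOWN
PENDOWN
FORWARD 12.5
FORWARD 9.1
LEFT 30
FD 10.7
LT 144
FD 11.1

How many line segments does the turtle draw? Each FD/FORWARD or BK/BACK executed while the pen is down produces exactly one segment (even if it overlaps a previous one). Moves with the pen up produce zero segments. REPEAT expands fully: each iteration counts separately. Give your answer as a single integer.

Answer: 5

Derivation:
Executing turtle program step by step:
Start: pos=(-5,-7), heading=135, pen down
FD 12.9: (-5,-7) -> (-14.122,2.122) [heading=135, draw]
PD: pen down
PD: pen down
FD 12.5: (-14.122,2.122) -> (-22.961,10.961) [heading=135, draw]
FD 9.1: (-22.961,10.961) -> (-29.395,17.395) [heading=135, draw]
LT 30: heading 135 -> 165
FD 10.7: (-29.395,17.395) -> (-39.731,20.165) [heading=165, draw]
LT 144: heading 165 -> 309
FD 11.1: (-39.731,20.165) -> (-32.745,11.538) [heading=309, draw]
Final: pos=(-32.745,11.538), heading=309, 5 segment(s) drawn
Segments drawn: 5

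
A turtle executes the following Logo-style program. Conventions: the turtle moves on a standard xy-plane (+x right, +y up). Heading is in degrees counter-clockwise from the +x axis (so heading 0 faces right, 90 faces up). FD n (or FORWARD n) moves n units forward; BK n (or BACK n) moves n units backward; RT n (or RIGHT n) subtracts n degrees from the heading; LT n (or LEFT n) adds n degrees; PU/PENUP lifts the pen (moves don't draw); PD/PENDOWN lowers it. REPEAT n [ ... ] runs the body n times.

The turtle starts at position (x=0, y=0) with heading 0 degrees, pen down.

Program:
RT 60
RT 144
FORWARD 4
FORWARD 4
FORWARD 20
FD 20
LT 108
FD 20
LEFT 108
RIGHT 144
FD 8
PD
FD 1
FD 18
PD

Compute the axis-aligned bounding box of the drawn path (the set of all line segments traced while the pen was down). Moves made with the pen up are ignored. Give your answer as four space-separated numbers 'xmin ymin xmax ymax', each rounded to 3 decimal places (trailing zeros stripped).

Executing turtle program step by step:
Start: pos=(0,0), heading=0, pen down
RT 60: heading 0 -> 300
RT 144: heading 300 -> 156
FD 4: (0,0) -> (-3.654,1.627) [heading=156, draw]
FD 4: (-3.654,1.627) -> (-7.308,3.254) [heading=156, draw]
FD 20: (-7.308,3.254) -> (-25.579,11.389) [heading=156, draw]
FD 20: (-25.579,11.389) -> (-43.85,19.523) [heading=156, draw]
LT 108: heading 156 -> 264
FD 20: (-43.85,19.523) -> (-45.941,-0.367) [heading=264, draw]
LT 108: heading 264 -> 12
RT 144: heading 12 -> 228
FD 8: (-45.941,-0.367) -> (-51.294,-6.312) [heading=228, draw]
PD: pen down
FD 1: (-51.294,-6.312) -> (-51.963,-7.055) [heading=228, draw]
FD 18: (-51.963,-7.055) -> (-64.007,-20.432) [heading=228, draw]
PD: pen down
Final: pos=(-64.007,-20.432), heading=228, 8 segment(s) drawn

Segment endpoints: x in {-64.007, -51.963, -51.294, -45.941, -43.85, -25.579, -7.308, -3.654, 0}, y in {-20.432, -7.055, -6.312, -0.367, 0, 1.627, 3.254, 11.389, 19.523}
xmin=-64.007, ymin=-20.432, xmax=0, ymax=19.523

Answer: -64.007 -20.432 0 19.523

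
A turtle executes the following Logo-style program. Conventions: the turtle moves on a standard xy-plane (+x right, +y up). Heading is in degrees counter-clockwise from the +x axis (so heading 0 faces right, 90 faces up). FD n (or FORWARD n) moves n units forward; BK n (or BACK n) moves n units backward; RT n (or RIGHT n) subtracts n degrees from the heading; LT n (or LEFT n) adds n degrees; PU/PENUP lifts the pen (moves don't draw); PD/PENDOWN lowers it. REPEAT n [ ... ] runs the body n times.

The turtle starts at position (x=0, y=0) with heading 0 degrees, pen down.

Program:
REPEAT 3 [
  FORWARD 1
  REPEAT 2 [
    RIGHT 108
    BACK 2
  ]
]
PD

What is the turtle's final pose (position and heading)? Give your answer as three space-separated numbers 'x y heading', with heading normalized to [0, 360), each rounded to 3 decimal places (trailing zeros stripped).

Answer: 1.882 -0.812 72

Derivation:
Executing turtle program step by step:
Start: pos=(0,0), heading=0, pen down
REPEAT 3 [
  -- iteration 1/3 --
  FD 1: (0,0) -> (1,0) [heading=0, draw]
  REPEAT 2 [
    -- iteration 1/2 --
    RT 108: heading 0 -> 252
    BK 2: (1,0) -> (1.618,1.902) [heading=252, draw]
    -- iteration 2/2 --
    RT 108: heading 252 -> 144
    BK 2: (1.618,1.902) -> (3.236,0.727) [heading=144, draw]
  ]
  -- iteration 2/3 --
  FD 1: (3.236,0.727) -> (2.427,1.314) [heading=144, draw]
  REPEAT 2 [
    -- iteration 1/2 --
    RT 108: heading 144 -> 36
    BK 2: (2.427,1.314) -> (0.809,0.139) [heading=36, draw]
    -- iteration 2/2 --
    RT 108: heading 36 -> 288
    BK 2: (0.809,0.139) -> (0.191,2.041) [heading=288, draw]
  ]
  -- iteration 3/3 --
  FD 1: (0.191,2.041) -> (0.5,1.09) [heading=288, draw]
  REPEAT 2 [
    -- iteration 1/2 --
    RT 108: heading 288 -> 180
    BK 2: (0.5,1.09) -> (2.5,1.09) [heading=180, draw]
    -- iteration 2/2 --
    RT 108: heading 180 -> 72
    BK 2: (2.5,1.09) -> (1.882,-0.812) [heading=72, draw]
  ]
]
PD: pen down
Final: pos=(1.882,-0.812), heading=72, 9 segment(s) drawn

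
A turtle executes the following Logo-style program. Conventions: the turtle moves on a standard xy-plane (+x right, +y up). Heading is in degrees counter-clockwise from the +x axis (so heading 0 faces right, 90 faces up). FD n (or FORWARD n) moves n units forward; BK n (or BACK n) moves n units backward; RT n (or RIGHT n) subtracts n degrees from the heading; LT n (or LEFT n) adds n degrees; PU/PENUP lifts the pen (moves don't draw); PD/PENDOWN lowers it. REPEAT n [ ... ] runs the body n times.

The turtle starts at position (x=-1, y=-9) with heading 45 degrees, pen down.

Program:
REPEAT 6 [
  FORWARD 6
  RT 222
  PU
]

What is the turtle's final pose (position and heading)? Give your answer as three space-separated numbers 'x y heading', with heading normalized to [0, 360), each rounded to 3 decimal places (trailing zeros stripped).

Executing turtle program step by step:
Start: pos=(-1,-9), heading=45, pen down
REPEAT 6 [
  -- iteration 1/6 --
  FD 6: (-1,-9) -> (3.243,-4.757) [heading=45, draw]
  RT 222: heading 45 -> 183
  PU: pen up
  -- iteration 2/6 --
  FD 6: (3.243,-4.757) -> (-2.749,-5.071) [heading=183, move]
  RT 222: heading 183 -> 321
  PU: pen up
  -- iteration 3/6 --
  FD 6: (-2.749,-5.071) -> (1.914,-8.847) [heading=321, move]
  RT 222: heading 321 -> 99
  PU: pen up
  -- iteration 4/6 --
  FD 6: (1.914,-8.847) -> (0.975,-2.921) [heading=99, move]
  RT 222: heading 99 -> 237
  PU: pen up
  -- iteration 5/6 --
  FD 6: (0.975,-2.921) -> (-2.293,-7.953) [heading=237, move]
  RT 222: heading 237 -> 15
  PU: pen up
  -- iteration 6/6 --
  FD 6: (-2.293,-7.953) -> (3.503,-6.4) [heading=15, move]
  RT 222: heading 15 -> 153
  PU: pen up
]
Final: pos=(3.503,-6.4), heading=153, 1 segment(s) drawn

Answer: 3.503 -6.4 153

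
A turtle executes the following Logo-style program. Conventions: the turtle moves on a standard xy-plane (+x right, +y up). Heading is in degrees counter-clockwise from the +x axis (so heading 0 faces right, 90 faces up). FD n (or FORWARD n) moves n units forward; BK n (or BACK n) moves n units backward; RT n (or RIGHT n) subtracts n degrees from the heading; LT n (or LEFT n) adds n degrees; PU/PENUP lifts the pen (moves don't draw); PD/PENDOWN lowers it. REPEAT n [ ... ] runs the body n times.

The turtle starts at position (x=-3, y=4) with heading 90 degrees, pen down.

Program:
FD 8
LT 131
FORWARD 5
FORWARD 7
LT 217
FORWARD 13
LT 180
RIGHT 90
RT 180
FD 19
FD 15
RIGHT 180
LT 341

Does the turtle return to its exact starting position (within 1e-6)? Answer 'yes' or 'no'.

Executing turtle program step by step:
Start: pos=(-3,4), heading=90, pen down
FD 8: (-3,4) -> (-3,12) [heading=90, draw]
LT 131: heading 90 -> 221
FD 5: (-3,12) -> (-6.774,8.72) [heading=221, draw]
FD 7: (-6.774,8.72) -> (-12.057,4.127) [heading=221, draw]
LT 217: heading 221 -> 78
FD 13: (-12.057,4.127) -> (-9.354,16.843) [heading=78, draw]
LT 180: heading 78 -> 258
RT 90: heading 258 -> 168
RT 180: heading 168 -> 348
FD 19: (-9.354,16.843) -> (9.231,12.893) [heading=348, draw]
FD 15: (9.231,12.893) -> (23.903,9.774) [heading=348, draw]
RT 180: heading 348 -> 168
LT 341: heading 168 -> 149
Final: pos=(23.903,9.774), heading=149, 6 segment(s) drawn

Start position: (-3, 4)
Final position: (23.903, 9.774)
Distance = 27.516; >= 1e-6 -> NOT closed

Answer: no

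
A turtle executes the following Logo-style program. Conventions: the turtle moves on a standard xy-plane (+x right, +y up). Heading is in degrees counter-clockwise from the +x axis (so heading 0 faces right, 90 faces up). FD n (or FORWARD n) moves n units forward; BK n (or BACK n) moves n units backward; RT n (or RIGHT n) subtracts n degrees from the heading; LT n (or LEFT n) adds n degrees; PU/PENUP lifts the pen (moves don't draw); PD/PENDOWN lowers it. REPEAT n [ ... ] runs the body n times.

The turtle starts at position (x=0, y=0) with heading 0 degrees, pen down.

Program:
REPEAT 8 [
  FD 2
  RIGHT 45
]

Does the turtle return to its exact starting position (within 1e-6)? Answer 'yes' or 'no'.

Answer: yes

Derivation:
Executing turtle program step by step:
Start: pos=(0,0), heading=0, pen down
REPEAT 8 [
  -- iteration 1/8 --
  FD 2: (0,0) -> (2,0) [heading=0, draw]
  RT 45: heading 0 -> 315
  -- iteration 2/8 --
  FD 2: (2,0) -> (3.414,-1.414) [heading=315, draw]
  RT 45: heading 315 -> 270
  -- iteration 3/8 --
  FD 2: (3.414,-1.414) -> (3.414,-3.414) [heading=270, draw]
  RT 45: heading 270 -> 225
  -- iteration 4/8 --
  FD 2: (3.414,-3.414) -> (2,-4.828) [heading=225, draw]
  RT 45: heading 225 -> 180
  -- iteration 5/8 --
  FD 2: (2,-4.828) -> (0,-4.828) [heading=180, draw]
  RT 45: heading 180 -> 135
  -- iteration 6/8 --
  FD 2: (0,-4.828) -> (-1.414,-3.414) [heading=135, draw]
  RT 45: heading 135 -> 90
  -- iteration 7/8 --
  FD 2: (-1.414,-3.414) -> (-1.414,-1.414) [heading=90, draw]
  RT 45: heading 90 -> 45
  -- iteration 8/8 --
  FD 2: (-1.414,-1.414) -> (0,0) [heading=45, draw]
  RT 45: heading 45 -> 0
]
Final: pos=(0,0), heading=0, 8 segment(s) drawn

Start position: (0, 0)
Final position: (0, 0)
Distance = 0; < 1e-6 -> CLOSED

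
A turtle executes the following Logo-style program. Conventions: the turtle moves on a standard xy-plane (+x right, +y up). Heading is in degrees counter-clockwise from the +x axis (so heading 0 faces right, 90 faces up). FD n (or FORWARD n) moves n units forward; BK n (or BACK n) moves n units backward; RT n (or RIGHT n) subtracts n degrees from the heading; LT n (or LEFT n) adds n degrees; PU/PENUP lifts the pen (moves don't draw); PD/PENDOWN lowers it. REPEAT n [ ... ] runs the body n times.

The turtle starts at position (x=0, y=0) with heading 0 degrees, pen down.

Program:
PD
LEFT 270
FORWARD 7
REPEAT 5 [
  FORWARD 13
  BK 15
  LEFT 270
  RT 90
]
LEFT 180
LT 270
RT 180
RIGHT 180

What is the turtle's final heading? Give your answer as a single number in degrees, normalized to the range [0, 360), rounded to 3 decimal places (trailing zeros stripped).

Executing turtle program step by step:
Start: pos=(0,0), heading=0, pen down
PD: pen down
LT 270: heading 0 -> 270
FD 7: (0,0) -> (0,-7) [heading=270, draw]
REPEAT 5 [
  -- iteration 1/5 --
  FD 13: (0,-7) -> (0,-20) [heading=270, draw]
  BK 15: (0,-20) -> (0,-5) [heading=270, draw]
  LT 270: heading 270 -> 180
  RT 90: heading 180 -> 90
  -- iteration 2/5 --
  FD 13: (0,-5) -> (0,8) [heading=90, draw]
  BK 15: (0,8) -> (0,-7) [heading=90, draw]
  LT 270: heading 90 -> 0
  RT 90: heading 0 -> 270
  -- iteration 3/5 --
  FD 13: (0,-7) -> (0,-20) [heading=270, draw]
  BK 15: (0,-20) -> (0,-5) [heading=270, draw]
  LT 270: heading 270 -> 180
  RT 90: heading 180 -> 90
  -- iteration 4/5 --
  FD 13: (0,-5) -> (0,8) [heading=90, draw]
  BK 15: (0,8) -> (0,-7) [heading=90, draw]
  LT 270: heading 90 -> 0
  RT 90: heading 0 -> 270
  -- iteration 5/5 --
  FD 13: (0,-7) -> (0,-20) [heading=270, draw]
  BK 15: (0,-20) -> (0,-5) [heading=270, draw]
  LT 270: heading 270 -> 180
  RT 90: heading 180 -> 90
]
LT 180: heading 90 -> 270
LT 270: heading 270 -> 180
RT 180: heading 180 -> 0
RT 180: heading 0 -> 180
Final: pos=(0,-5), heading=180, 11 segment(s) drawn

Answer: 180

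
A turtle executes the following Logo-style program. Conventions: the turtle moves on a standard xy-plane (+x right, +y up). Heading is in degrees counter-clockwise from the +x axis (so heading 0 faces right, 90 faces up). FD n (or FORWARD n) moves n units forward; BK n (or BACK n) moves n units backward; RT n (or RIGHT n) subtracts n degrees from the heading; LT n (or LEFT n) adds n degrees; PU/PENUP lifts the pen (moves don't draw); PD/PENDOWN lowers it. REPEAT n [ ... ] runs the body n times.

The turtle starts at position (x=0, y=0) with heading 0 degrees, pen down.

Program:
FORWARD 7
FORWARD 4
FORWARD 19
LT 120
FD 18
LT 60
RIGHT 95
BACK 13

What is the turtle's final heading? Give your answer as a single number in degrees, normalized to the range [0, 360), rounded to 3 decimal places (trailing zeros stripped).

Executing turtle program step by step:
Start: pos=(0,0), heading=0, pen down
FD 7: (0,0) -> (7,0) [heading=0, draw]
FD 4: (7,0) -> (11,0) [heading=0, draw]
FD 19: (11,0) -> (30,0) [heading=0, draw]
LT 120: heading 0 -> 120
FD 18: (30,0) -> (21,15.588) [heading=120, draw]
LT 60: heading 120 -> 180
RT 95: heading 180 -> 85
BK 13: (21,15.588) -> (19.867,2.638) [heading=85, draw]
Final: pos=(19.867,2.638), heading=85, 5 segment(s) drawn

Answer: 85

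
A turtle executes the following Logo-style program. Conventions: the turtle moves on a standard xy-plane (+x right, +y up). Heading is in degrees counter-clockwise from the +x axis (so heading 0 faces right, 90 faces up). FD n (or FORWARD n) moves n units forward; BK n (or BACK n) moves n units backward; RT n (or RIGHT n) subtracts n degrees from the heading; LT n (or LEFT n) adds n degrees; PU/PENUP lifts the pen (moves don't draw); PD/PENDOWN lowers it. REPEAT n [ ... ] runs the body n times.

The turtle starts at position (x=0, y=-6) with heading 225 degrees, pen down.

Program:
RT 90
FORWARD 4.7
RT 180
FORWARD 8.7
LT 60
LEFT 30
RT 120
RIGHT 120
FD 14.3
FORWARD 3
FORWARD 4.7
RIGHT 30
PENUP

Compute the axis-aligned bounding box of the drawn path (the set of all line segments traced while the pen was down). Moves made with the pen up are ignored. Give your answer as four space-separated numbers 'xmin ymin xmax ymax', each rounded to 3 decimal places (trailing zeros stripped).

Executing turtle program step by step:
Start: pos=(0,-6), heading=225, pen down
RT 90: heading 225 -> 135
FD 4.7: (0,-6) -> (-3.323,-2.677) [heading=135, draw]
RT 180: heading 135 -> 315
FD 8.7: (-3.323,-2.677) -> (2.828,-8.828) [heading=315, draw]
LT 60: heading 315 -> 15
LT 30: heading 15 -> 45
RT 120: heading 45 -> 285
RT 120: heading 285 -> 165
FD 14.3: (2.828,-8.828) -> (-10.984,-5.127) [heading=165, draw]
FD 3: (-10.984,-5.127) -> (-13.882,-4.351) [heading=165, draw]
FD 4.7: (-13.882,-4.351) -> (-18.422,-3.134) [heading=165, draw]
RT 30: heading 165 -> 135
PU: pen up
Final: pos=(-18.422,-3.134), heading=135, 5 segment(s) drawn

Segment endpoints: x in {-18.422, -13.882, -10.984, -3.323, 0, 2.828}, y in {-8.828, -6, -5.127, -4.351, -3.134, -2.677}
xmin=-18.422, ymin=-8.828, xmax=2.828, ymax=-2.677

Answer: -18.422 -8.828 2.828 -2.677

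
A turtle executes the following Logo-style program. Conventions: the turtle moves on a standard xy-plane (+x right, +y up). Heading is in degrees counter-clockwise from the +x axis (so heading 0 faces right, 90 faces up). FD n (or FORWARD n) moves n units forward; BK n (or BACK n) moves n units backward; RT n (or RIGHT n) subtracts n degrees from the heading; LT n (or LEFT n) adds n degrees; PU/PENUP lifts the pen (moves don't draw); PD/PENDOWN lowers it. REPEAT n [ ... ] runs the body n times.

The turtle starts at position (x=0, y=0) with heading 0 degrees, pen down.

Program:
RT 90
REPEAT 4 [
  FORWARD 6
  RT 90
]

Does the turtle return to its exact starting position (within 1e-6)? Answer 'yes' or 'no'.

Answer: yes

Derivation:
Executing turtle program step by step:
Start: pos=(0,0), heading=0, pen down
RT 90: heading 0 -> 270
REPEAT 4 [
  -- iteration 1/4 --
  FD 6: (0,0) -> (0,-6) [heading=270, draw]
  RT 90: heading 270 -> 180
  -- iteration 2/4 --
  FD 6: (0,-6) -> (-6,-6) [heading=180, draw]
  RT 90: heading 180 -> 90
  -- iteration 3/4 --
  FD 6: (-6,-6) -> (-6,0) [heading=90, draw]
  RT 90: heading 90 -> 0
  -- iteration 4/4 --
  FD 6: (-6,0) -> (0,0) [heading=0, draw]
  RT 90: heading 0 -> 270
]
Final: pos=(0,0), heading=270, 4 segment(s) drawn

Start position: (0, 0)
Final position: (0, 0)
Distance = 0; < 1e-6 -> CLOSED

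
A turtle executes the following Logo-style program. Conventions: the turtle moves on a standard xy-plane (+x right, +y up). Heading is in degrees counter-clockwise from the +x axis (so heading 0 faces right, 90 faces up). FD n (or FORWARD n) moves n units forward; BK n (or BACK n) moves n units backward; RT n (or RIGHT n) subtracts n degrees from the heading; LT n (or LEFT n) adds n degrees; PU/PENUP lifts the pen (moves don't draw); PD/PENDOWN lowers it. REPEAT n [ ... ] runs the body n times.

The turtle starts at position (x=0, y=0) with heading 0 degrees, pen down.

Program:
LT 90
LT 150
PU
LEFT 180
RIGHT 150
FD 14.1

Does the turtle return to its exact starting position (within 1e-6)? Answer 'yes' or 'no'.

Answer: no

Derivation:
Executing turtle program step by step:
Start: pos=(0,0), heading=0, pen down
LT 90: heading 0 -> 90
LT 150: heading 90 -> 240
PU: pen up
LT 180: heading 240 -> 60
RT 150: heading 60 -> 270
FD 14.1: (0,0) -> (0,-14.1) [heading=270, move]
Final: pos=(0,-14.1), heading=270, 0 segment(s) drawn

Start position: (0, 0)
Final position: (0, -14.1)
Distance = 14.1; >= 1e-6 -> NOT closed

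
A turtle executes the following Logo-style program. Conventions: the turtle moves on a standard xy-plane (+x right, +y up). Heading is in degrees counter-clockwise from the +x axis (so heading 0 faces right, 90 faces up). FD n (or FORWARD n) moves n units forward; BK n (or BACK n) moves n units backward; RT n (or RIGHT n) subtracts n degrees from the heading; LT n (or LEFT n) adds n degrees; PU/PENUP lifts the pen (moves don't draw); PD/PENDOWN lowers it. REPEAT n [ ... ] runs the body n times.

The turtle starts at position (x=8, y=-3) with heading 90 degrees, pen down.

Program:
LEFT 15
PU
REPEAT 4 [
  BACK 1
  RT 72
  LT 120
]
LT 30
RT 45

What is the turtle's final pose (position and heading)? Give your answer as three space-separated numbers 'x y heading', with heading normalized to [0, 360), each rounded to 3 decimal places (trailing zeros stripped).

Executing turtle program step by step:
Start: pos=(8,-3), heading=90, pen down
LT 15: heading 90 -> 105
PU: pen up
REPEAT 4 [
  -- iteration 1/4 --
  BK 1: (8,-3) -> (8.259,-3.966) [heading=105, move]
  RT 72: heading 105 -> 33
  LT 120: heading 33 -> 153
  -- iteration 2/4 --
  BK 1: (8.259,-3.966) -> (9.15,-4.42) [heading=153, move]
  RT 72: heading 153 -> 81
  LT 120: heading 81 -> 201
  -- iteration 3/4 --
  BK 1: (9.15,-4.42) -> (10.083,-4.062) [heading=201, move]
  RT 72: heading 201 -> 129
  LT 120: heading 129 -> 249
  -- iteration 4/4 --
  BK 1: (10.083,-4.062) -> (10.442,-3.128) [heading=249, move]
  RT 72: heading 249 -> 177
  LT 120: heading 177 -> 297
]
LT 30: heading 297 -> 327
RT 45: heading 327 -> 282
Final: pos=(10.442,-3.128), heading=282, 0 segment(s) drawn

Answer: 10.442 -3.128 282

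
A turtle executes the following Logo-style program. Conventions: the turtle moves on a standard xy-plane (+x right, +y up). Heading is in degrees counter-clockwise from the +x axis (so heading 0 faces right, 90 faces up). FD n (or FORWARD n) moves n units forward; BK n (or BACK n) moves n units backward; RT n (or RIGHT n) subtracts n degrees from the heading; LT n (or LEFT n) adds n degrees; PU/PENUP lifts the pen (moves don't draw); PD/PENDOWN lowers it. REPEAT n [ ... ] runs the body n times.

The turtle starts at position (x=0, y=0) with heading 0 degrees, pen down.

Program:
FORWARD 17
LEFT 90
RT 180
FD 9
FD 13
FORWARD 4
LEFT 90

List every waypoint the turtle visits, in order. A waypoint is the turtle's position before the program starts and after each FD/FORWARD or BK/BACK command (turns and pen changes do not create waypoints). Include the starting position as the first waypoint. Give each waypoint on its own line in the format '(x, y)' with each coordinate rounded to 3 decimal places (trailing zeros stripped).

Executing turtle program step by step:
Start: pos=(0,0), heading=0, pen down
FD 17: (0,0) -> (17,0) [heading=0, draw]
LT 90: heading 0 -> 90
RT 180: heading 90 -> 270
FD 9: (17,0) -> (17,-9) [heading=270, draw]
FD 13: (17,-9) -> (17,-22) [heading=270, draw]
FD 4: (17,-22) -> (17,-26) [heading=270, draw]
LT 90: heading 270 -> 0
Final: pos=(17,-26), heading=0, 4 segment(s) drawn
Waypoints (5 total):
(0, 0)
(17, 0)
(17, -9)
(17, -22)
(17, -26)

Answer: (0, 0)
(17, 0)
(17, -9)
(17, -22)
(17, -26)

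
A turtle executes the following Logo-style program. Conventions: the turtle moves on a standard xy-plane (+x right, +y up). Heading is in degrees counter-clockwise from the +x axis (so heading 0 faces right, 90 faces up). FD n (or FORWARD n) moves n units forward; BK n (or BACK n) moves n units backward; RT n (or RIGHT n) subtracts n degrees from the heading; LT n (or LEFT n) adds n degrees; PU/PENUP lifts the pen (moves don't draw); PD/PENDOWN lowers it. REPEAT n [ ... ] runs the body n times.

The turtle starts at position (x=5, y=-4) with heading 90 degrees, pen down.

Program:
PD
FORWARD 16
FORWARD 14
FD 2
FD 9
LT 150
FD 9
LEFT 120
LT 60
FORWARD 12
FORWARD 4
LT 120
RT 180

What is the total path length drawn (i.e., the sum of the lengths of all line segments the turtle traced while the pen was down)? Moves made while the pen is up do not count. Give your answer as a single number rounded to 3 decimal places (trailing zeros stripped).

Answer: 66

Derivation:
Executing turtle program step by step:
Start: pos=(5,-4), heading=90, pen down
PD: pen down
FD 16: (5,-4) -> (5,12) [heading=90, draw]
FD 14: (5,12) -> (5,26) [heading=90, draw]
FD 2: (5,26) -> (5,28) [heading=90, draw]
FD 9: (5,28) -> (5,37) [heading=90, draw]
LT 150: heading 90 -> 240
FD 9: (5,37) -> (0.5,29.206) [heading=240, draw]
LT 120: heading 240 -> 0
LT 60: heading 0 -> 60
FD 12: (0.5,29.206) -> (6.5,39.598) [heading=60, draw]
FD 4: (6.5,39.598) -> (8.5,43.062) [heading=60, draw]
LT 120: heading 60 -> 180
RT 180: heading 180 -> 0
Final: pos=(8.5,43.062), heading=0, 7 segment(s) drawn

Segment lengths:
  seg 1: (5,-4) -> (5,12), length = 16
  seg 2: (5,12) -> (5,26), length = 14
  seg 3: (5,26) -> (5,28), length = 2
  seg 4: (5,28) -> (5,37), length = 9
  seg 5: (5,37) -> (0.5,29.206), length = 9
  seg 6: (0.5,29.206) -> (6.5,39.598), length = 12
  seg 7: (6.5,39.598) -> (8.5,43.062), length = 4
Total = 66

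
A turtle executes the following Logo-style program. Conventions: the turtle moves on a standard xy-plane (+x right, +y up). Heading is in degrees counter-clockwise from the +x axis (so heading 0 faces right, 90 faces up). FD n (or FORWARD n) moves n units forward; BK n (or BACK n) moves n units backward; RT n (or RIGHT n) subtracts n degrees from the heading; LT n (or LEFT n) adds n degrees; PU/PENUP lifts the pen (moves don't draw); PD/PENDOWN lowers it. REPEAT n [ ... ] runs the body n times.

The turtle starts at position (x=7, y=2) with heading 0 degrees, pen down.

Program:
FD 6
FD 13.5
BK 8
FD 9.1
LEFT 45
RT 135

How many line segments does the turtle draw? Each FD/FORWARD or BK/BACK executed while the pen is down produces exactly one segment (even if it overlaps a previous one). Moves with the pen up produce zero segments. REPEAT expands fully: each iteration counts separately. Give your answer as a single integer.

Executing turtle program step by step:
Start: pos=(7,2), heading=0, pen down
FD 6: (7,2) -> (13,2) [heading=0, draw]
FD 13.5: (13,2) -> (26.5,2) [heading=0, draw]
BK 8: (26.5,2) -> (18.5,2) [heading=0, draw]
FD 9.1: (18.5,2) -> (27.6,2) [heading=0, draw]
LT 45: heading 0 -> 45
RT 135: heading 45 -> 270
Final: pos=(27.6,2), heading=270, 4 segment(s) drawn
Segments drawn: 4

Answer: 4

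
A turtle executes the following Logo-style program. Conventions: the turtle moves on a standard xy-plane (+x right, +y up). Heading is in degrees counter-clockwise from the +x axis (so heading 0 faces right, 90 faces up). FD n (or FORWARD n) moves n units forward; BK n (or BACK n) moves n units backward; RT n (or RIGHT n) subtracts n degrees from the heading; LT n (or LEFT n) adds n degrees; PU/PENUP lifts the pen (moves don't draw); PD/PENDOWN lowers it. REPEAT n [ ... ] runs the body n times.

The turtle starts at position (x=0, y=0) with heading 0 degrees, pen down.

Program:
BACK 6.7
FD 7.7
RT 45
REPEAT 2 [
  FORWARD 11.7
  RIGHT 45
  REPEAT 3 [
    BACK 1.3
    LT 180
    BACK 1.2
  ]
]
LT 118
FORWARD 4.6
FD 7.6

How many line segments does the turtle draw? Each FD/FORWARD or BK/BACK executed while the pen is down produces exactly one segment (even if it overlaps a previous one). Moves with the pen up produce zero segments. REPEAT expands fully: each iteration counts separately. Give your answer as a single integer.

Executing turtle program step by step:
Start: pos=(0,0), heading=0, pen down
BK 6.7: (0,0) -> (-6.7,0) [heading=0, draw]
FD 7.7: (-6.7,0) -> (1,0) [heading=0, draw]
RT 45: heading 0 -> 315
REPEAT 2 [
  -- iteration 1/2 --
  FD 11.7: (1,0) -> (9.273,-8.273) [heading=315, draw]
  RT 45: heading 315 -> 270
  REPEAT 3 [
    -- iteration 1/3 --
    BK 1.3: (9.273,-8.273) -> (9.273,-6.973) [heading=270, draw]
    LT 180: heading 270 -> 90
    BK 1.2: (9.273,-6.973) -> (9.273,-8.173) [heading=90, draw]
    -- iteration 2/3 --
    BK 1.3: (9.273,-8.173) -> (9.273,-9.473) [heading=90, draw]
    LT 180: heading 90 -> 270
    BK 1.2: (9.273,-9.473) -> (9.273,-8.273) [heading=270, draw]
    -- iteration 3/3 --
    BK 1.3: (9.273,-8.273) -> (9.273,-6.973) [heading=270, draw]
    LT 180: heading 270 -> 90
    BK 1.2: (9.273,-6.973) -> (9.273,-8.173) [heading=90, draw]
  ]
  -- iteration 2/2 --
  FD 11.7: (9.273,-8.173) -> (9.273,3.527) [heading=90, draw]
  RT 45: heading 90 -> 45
  REPEAT 3 [
    -- iteration 1/3 --
    BK 1.3: (9.273,3.527) -> (8.354,2.608) [heading=45, draw]
    LT 180: heading 45 -> 225
    BK 1.2: (8.354,2.608) -> (9.202,3.456) [heading=225, draw]
    -- iteration 2/3 --
    BK 1.3: (9.202,3.456) -> (10.122,4.375) [heading=225, draw]
    LT 180: heading 225 -> 45
    BK 1.2: (10.122,4.375) -> (9.273,3.527) [heading=45, draw]
    -- iteration 3/3 --
    BK 1.3: (9.273,3.527) -> (8.354,2.608) [heading=45, draw]
    LT 180: heading 45 -> 225
    BK 1.2: (8.354,2.608) -> (9.202,3.456) [heading=225, draw]
  ]
]
LT 118: heading 225 -> 343
FD 4.6: (9.202,3.456) -> (13.601,2.111) [heading=343, draw]
FD 7.6: (13.601,2.111) -> (20.869,-0.111) [heading=343, draw]
Final: pos=(20.869,-0.111), heading=343, 18 segment(s) drawn
Segments drawn: 18

Answer: 18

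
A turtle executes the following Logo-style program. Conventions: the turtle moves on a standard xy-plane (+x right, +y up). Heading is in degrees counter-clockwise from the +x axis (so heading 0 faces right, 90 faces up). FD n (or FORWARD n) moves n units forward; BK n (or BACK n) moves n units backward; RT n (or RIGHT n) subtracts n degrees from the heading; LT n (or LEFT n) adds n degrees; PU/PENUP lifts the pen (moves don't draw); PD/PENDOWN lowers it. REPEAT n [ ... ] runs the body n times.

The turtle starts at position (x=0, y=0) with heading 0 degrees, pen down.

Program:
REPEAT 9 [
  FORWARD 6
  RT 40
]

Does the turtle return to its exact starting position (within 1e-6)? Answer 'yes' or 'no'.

Answer: yes

Derivation:
Executing turtle program step by step:
Start: pos=(0,0), heading=0, pen down
REPEAT 9 [
  -- iteration 1/9 --
  FD 6: (0,0) -> (6,0) [heading=0, draw]
  RT 40: heading 0 -> 320
  -- iteration 2/9 --
  FD 6: (6,0) -> (10.596,-3.857) [heading=320, draw]
  RT 40: heading 320 -> 280
  -- iteration 3/9 --
  FD 6: (10.596,-3.857) -> (11.638,-9.766) [heading=280, draw]
  RT 40: heading 280 -> 240
  -- iteration 4/9 --
  FD 6: (11.638,-9.766) -> (8.638,-14.962) [heading=240, draw]
  RT 40: heading 240 -> 200
  -- iteration 5/9 --
  FD 6: (8.638,-14.962) -> (3,-17.014) [heading=200, draw]
  RT 40: heading 200 -> 160
  -- iteration 6/9 --
  FD 6: (3,-17.014) -> (-2.638,-14.962) [heading=160, draw]
  RT 40: heading 160 -> 120
  -- iteration 7/9 --
  FD 6: (-2.638,-14.962) -> (-5.638,-9.766) [heading=120, draw]
  RT 40: heading 120 -> 80
  -- iteration 8/9 --
  FD 6: (-5.638,-9.766) -> (-4.596,-3.857) [heading=80, draw]
  RT 40: heading 80 -> 40
  -- iteration 9/9 --
  FD 6: (-4.596,-3.857) -> (0,0) [heading=40, draw]
  RT 40: heading 40 -> 0
]
Final: pos=(0,0), heading=0, 9 segment(s) drawn

Start position: (0, 0)
Final position: (0, 0)
Distance = 0; < 1e-6 -> CLOSED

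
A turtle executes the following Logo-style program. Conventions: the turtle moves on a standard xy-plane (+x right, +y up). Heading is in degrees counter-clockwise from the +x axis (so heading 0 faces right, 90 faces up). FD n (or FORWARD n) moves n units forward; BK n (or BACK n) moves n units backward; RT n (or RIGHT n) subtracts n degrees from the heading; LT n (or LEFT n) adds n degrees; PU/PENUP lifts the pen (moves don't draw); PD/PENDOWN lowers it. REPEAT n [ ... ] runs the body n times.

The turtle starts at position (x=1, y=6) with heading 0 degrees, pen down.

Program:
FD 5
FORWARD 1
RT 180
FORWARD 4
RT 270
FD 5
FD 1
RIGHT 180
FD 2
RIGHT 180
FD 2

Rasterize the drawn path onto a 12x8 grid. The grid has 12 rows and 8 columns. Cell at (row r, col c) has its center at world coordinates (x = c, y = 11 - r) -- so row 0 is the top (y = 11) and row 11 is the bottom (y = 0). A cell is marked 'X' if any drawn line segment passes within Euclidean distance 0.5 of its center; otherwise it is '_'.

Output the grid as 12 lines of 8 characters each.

Segment 0: (1,6) -> (6,6)
Segment 1: (6,6) -> (7,6)
Segment 2: (7,6) -> (3,6)
Segment 3: (3,6) -> (3,1)
Segment 4: (3,1) -> (3,-0)
Segment 5: (3,-0) -> (3,2)
Segment 6: (3,2) -> (3,-0)

Answer: ________
________
________
________
________
_XXXXXXX
___X____
___X____
___X____
___X____
___X____
___X____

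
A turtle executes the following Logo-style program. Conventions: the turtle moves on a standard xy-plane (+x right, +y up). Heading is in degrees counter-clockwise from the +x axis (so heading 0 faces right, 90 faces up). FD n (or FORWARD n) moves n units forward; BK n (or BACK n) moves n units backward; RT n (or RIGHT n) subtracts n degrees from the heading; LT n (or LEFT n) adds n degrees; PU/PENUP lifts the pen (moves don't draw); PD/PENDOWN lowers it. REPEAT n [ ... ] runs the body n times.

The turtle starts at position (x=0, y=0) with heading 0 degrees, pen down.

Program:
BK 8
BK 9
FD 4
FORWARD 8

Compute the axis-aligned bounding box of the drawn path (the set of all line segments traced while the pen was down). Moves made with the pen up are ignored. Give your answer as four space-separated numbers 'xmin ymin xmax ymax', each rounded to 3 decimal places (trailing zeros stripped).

Executing turtle program step by step:
Start: pos=(0,0), heading=0, pen down
BK 8: (0,0) -> (-8,0) [heading=0, draw]
BK 9: (-8,0) -> (-17,0) [heading=0, draw]
FD 4: (-17,0) -> (-13,0) [heading=0, draw]
FD 8: (-13,0) -> (-5,0) [heading=0, draw]
Final: pos=(-5,0), heading=0, 4 segment(s) drawn

Segment endpoints: x in {-17, -13, -8, -5, 0}, y in {0}
xmin=-17, ymin=0, xmax=0, ymax=0

Answer: -17 0 0 0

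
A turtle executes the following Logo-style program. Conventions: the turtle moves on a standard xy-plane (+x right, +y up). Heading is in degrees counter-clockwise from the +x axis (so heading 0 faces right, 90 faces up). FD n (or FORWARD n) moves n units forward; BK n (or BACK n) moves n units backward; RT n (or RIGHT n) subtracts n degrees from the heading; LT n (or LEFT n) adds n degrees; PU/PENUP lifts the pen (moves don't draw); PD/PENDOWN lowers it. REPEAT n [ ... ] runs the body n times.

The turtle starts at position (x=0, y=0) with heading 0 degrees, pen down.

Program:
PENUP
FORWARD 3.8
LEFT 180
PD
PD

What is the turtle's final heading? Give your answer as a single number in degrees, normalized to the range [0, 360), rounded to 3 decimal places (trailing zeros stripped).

Answer: 180

Derivation:
Executing turtle program step by step:
Start: pos=(0,0), heading=0, pen down
PU: pen up
FD 3.8: (0,0) -> (3.8,0) [heading=0, move]
LT 180: heading 0 -> 180
PD: pen down
PD: pen down
Final: pos=(3.8,0), heading=180, 0 segment(s) drawn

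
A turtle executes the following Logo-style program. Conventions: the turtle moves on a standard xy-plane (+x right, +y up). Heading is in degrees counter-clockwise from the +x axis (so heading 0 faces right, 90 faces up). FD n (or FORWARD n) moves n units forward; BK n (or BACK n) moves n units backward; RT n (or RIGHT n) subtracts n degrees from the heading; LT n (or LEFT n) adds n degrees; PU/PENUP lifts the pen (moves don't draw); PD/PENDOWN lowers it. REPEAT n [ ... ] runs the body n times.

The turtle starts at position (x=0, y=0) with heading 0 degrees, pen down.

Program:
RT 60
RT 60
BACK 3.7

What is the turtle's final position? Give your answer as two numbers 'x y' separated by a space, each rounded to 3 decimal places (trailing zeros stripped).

Executing turtle program step by step:
Start: pos=(0,0), heading=0, pen down
RT 60: heading 0 -> 300
RT 60: heading 300 -> 240
BK 3.7: (0,0) -> (1.85,3.204) [heading=240, draw]
Final: pos=(1.85,3.204), heading=240, 1 segment(s) drawn

Answer: 1.85 3.204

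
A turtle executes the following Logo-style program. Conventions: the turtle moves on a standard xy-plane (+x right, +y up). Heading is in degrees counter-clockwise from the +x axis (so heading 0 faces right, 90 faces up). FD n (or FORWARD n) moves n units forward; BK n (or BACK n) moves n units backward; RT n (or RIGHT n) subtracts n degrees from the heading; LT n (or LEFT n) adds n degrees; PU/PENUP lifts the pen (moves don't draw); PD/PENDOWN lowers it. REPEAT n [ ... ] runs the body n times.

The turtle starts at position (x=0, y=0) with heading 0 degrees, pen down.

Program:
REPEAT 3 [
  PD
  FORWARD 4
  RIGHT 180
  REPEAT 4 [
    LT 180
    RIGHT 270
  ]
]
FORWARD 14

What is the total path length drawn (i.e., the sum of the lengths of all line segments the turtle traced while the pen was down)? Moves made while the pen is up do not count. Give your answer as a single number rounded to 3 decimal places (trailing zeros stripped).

Executing turtle program step by step:
Start: pos=(0,0), heading=0, pen down
REPEAT 3 [
  -- iteration 1/3 --
  PD: pen down
  FD 4: (0,0) -> (4,0) [heading=0, draw]
  RT 180: heading 0 -> 180
  REPEAT 4 [
    -- iteration 1/4 --
    LT 180: heading 180 -> 0
    RT 270: heading 0 -> 90
    -- iteration 2/4 --
    LT 180: heading 90 -> 270
    RT 270: heading 270 -> 0
    -- iteration 3/4 --
    LT 180: heading 0 -> 180
    RT 270: heading 180 -> 270
    -- iteration 4/4 --
    LT 180: heading 270 -> 90
    RT 270: heading 90 -> 180
  ]
  -- iteration 2/3 --
  PD: pen down
  FD 4: (4,0) -> (0,0) [heading=180, draw]
  RT 180: heading 180 -> 0
  REPEAT 4 [
    -- iteration 1/4 --
    LT 180: heading 0 -> 180
    RT 270: heading 180 -> 270
    -- iteration 2/4 --
    LT 180: heading 270 -> 90
    RT 270: heading 90 -> 180
    -- iteration 3/4 --
    LT 180: heading 180 -> 0
    RT 270: heading 0 -> 90
    -- iteration 4/4 --
    LT 180: heading 90 -> 270
    RT 270: heading 270 -> 0
  ]
  -- iteration 3/3 --
  PD: pen down
  FD 4: (0,0) -> (4,0) [heading=0, draw]
  RT 180: heading 0 -> 180
  REPEAT 4 [
    -- iteration 1/4 --
    LT 180: heading 180 -> 0
    RT 270: heading 0 -> 90
    -- iteration 2/4 --
    LT 180: heading 90 -> 270
    RT 270: heading 270 -> 0
    -- iteration 3/4 --
    LT 180: heading 0 -> 180
    RT 270: heading 180 -> 270
    -- iteration 4/4 --
    LT 180: heading 270 -> 90
    RT 270: heading 90 -> 180
  ]
]
FD 14: (4,0) -> (-10,0) [heading=180, draw]
Final: pos=(-10,0), heading=180, 4 segment(s) drawn

Segment lengths:
  seg 1: (0,0) -> (4,0), length = 4
  seg 2: (4,0) -> (0,0), length = 4
  seg 3: (0,0) -> (4,0), length = 4
  seg 4: (4,0) -> (-10,0), length = 14
Total = 26

Answer: 26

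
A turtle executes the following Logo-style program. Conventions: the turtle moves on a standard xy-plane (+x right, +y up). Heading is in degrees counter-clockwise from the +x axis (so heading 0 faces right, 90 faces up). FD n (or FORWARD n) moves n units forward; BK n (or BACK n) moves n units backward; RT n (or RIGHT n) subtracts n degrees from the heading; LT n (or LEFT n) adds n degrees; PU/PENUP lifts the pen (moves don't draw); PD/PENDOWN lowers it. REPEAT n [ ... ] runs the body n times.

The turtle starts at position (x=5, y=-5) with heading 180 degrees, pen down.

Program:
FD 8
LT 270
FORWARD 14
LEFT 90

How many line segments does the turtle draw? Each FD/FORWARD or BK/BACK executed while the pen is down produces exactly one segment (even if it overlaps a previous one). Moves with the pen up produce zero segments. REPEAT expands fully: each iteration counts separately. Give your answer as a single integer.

Answer: 2

Derivation:
Executing turtle program step by step:
Start: pos=(5,-5), heading=180, pen down
FD 8: (5,-5) -> (-3,-5) [heading=180, draw]
LT 270: heading 180 -> 90
FD 14: (-3,-5) -> (-3,9) [heading=90, draw]
LT 90: heading 90 -> 180
Final: pos=(-3,9), heading=180, 2 segment(s) drawn
Segments drawn: 2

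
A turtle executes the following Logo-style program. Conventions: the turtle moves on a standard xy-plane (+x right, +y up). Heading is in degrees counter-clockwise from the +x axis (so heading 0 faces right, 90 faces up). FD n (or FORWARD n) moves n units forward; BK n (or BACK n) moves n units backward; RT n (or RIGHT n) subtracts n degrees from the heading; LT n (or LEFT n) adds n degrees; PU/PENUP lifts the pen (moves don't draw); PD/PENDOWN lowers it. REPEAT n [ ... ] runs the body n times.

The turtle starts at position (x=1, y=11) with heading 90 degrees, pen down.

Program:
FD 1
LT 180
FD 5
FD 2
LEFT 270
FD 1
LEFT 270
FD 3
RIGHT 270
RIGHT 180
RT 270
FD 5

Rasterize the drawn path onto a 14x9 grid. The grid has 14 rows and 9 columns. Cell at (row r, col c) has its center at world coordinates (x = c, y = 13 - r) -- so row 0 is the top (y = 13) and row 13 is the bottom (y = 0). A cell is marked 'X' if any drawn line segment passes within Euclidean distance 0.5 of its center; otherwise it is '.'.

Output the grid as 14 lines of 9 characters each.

Answer: X........
XX.......
XX.......
XX.......
XX.......
XX.......
XX.......
XX.......
XX.......
.........
.........
.........
.........
.........

Derivation:
Segment 0: (1,11) -> (1,12)
Segment 1: (1,12) -> (1,7)
Segment 2: (1,7) -> (1,5)
Segment 3: (1,5) -> (-0,5)
Segment 4: (-0,5) -> (0,8)
Segment 5: (0,8) -> (0,13)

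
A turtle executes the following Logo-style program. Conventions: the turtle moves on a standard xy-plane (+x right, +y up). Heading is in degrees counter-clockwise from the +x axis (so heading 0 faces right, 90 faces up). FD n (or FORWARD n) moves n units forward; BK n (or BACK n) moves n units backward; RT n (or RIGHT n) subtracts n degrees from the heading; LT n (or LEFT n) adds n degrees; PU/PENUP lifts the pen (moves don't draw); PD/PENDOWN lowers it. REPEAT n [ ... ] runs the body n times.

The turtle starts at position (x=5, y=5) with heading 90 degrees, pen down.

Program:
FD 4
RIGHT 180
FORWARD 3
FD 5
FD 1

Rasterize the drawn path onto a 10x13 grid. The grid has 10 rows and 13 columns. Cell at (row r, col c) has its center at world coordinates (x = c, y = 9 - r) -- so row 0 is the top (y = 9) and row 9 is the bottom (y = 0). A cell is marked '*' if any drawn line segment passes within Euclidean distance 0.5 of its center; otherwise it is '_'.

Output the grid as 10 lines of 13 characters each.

Segment 0: (5,5) -> (5,9)
Segment 1: (5,9) -> (5,6)
Segment 2: (5,6) -> (5,1)
Segment 3: (5,1) -> (5,0)

Answer: _____*_______
_____*_______
_____*_______
_____*_______
_____*_______
_____*_______
_____*_______
_____*_______
_____*_______
_____*_______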